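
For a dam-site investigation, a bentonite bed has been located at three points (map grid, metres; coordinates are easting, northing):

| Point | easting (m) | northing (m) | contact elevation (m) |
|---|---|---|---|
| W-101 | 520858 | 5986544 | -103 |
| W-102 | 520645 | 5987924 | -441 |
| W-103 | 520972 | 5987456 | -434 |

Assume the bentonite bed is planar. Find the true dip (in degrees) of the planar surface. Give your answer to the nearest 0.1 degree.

27.7°

Two edge vectors: W-101→W-102 = (-213, 1380, -338), W-101→W-103 = (114, 912, -331).
Normal n = (W-101→W-102) × (W-101→W-103) = (-148524, -109035, -351576).
So ∂z/∂easting = −n_x/n_z = −0.42245 and ∂z/∂northing = −n_y/n_z = −0.31013.
Gradient magnitude |∇z| = √(a² + b²) = √(0.17847 + 0.09618) = 0.52407.
True dip = arctan(0.52407) = 27.7°, dipping toward NE (azimuth ≈ 054°).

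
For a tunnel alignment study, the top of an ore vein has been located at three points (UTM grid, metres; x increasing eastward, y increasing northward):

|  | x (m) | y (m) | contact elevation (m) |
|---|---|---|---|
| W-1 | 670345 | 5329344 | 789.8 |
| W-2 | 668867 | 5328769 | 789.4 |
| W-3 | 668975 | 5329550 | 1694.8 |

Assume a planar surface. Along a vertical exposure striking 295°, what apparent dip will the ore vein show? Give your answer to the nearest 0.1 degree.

Let the plane be z = a·x + b·y + c.
W-2−W-1: −1478a − 575b = −0.4;  W-3−W-1: −1370a + 206b = 905.
Solving gives a = −0.47636, b = 1.22516.
Unit vector along 295° is (sin 295°, cos 295°) = (-0.9063, 0.4226).
Slope in that direction = a·(-0.9063) + b·(0.4226) = 0.94951.
Apparent dip = arctan|0.94951| = 43.5° (true dip is 52.7°, so apparent ≤ true as expected).

43.5°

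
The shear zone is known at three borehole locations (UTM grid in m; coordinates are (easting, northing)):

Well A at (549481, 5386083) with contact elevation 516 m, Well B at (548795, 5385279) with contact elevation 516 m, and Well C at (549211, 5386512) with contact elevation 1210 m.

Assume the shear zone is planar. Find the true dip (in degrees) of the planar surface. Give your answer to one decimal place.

Two edge vectors: Well A→Well B = (-686, -804, 0), Well A→Well C = (-270, 429, 694).
Normal n = (Well A→Well B) × (Well A→Well C) = (-557976, 476084, -511374).
So ∂z/∂E = −n_x/n_z = −1.09113 and ∂z/∂N = −n_y/n_z = 0.93099.
Gradient magnitude |∇z| = √(a² + b²) = √(1.19057 + 0.86674) = 1.43433.
True dip = arctan(1.43433) = 55.1°, dipping toward SE (azimuth ≈ 130°).

55.1°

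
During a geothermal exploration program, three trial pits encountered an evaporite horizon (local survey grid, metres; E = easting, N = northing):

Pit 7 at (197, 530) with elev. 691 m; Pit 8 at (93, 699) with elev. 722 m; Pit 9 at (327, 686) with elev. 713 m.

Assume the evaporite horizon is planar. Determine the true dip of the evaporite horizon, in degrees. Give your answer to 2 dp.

9.54°

Two edge vectors: Pit 7→Pit 8 = (-104, 169, 31), Pit 7→Pit 9 = (130, 156, 22).
Normal n = (Pit 7→Pit 8) × (Pit 7→Pit 9) = (-1118, 6318, -38194).
So ∂z/∂E = −n_x/n_z = −0.02927 and ∂z/∂N = −n_y/n_z = 0.16542.
Gradient magnitude |∇z| = √(a² + b²) = √(0.00086 + 0.02736) = 0.16799.
True dip = arctan(0.16799) = 9.54°, dipping toward S (azimuth ≈ 170°).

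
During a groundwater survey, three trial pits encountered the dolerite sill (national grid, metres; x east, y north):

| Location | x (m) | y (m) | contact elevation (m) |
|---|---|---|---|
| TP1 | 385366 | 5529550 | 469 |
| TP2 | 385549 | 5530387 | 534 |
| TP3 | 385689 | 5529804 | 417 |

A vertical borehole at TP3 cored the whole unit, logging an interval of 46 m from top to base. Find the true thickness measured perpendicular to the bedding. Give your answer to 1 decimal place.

44.1 m

Two edge vectors: TP1→TP2 = (183, 837, 65), TP1→TP3 = (323, 254, -52).
Normal n = (TP1→TP2) × (TP1→TP3) = (-60034, 30511, -223869).
So ∂z/∂x = −n_x/n_z = −0.26817 and ∂z/∂y = −n_y/n_z = 0.13629.
|∇z| = √(a²+b²) = 0.30081, so dip δ = arctan(0.30081) = 16.74°.
True thickness = vertical thickness × cos δ = 46 × cos 16.74° = 44.1 m.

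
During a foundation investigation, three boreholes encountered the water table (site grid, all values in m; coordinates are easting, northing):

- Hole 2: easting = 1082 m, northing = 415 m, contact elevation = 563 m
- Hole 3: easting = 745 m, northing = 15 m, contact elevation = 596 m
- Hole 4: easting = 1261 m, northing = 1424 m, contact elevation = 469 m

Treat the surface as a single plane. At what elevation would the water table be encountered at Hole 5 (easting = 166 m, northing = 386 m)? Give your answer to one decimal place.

Two edge vectors: Hole 2→Hole 3 = (-337, -400, 33), Hole 2→Hole 4 = (179, 1009, -94).
Normal n = (Hole 2→Hole 3) × (Hole 2→Hole 4) = (4303, -25771, -268433).
So ∂z/∂easting = −n_x/n_z = 0.016030 and ∂z/∂northing = −n_y/n_z = −0.096005.
Intercept c from Hole 2: 563 − 17.34 + 39.84 = 585.50.
At (166, 386): z = 2.7 − 37.1 + 585.50 = 551.1 m.

551.1 m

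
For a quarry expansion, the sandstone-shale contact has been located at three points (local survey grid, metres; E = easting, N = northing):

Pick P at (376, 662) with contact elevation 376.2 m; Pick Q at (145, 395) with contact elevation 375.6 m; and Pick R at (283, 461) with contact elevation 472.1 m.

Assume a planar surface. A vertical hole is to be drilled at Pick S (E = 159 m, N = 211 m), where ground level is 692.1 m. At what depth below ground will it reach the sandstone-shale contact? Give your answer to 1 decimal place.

Let the plane be z = a·E + b·N + c.
Pick Q−Pick P: −231a − 267b = −0.6;  Pick R−Pick P: −93a − 201b = 95.9.
Solving gives a = 1.19101, b = −1.02818.
Then c = 376.2 − a·376 − b·662 = 609.03.
At (159, 211): z_contact = 189.37 − 216.95 + 609.03 = 581.46 m.
Depth below ground = 692.1 − 581.46 = 110.6 m.

110.6 m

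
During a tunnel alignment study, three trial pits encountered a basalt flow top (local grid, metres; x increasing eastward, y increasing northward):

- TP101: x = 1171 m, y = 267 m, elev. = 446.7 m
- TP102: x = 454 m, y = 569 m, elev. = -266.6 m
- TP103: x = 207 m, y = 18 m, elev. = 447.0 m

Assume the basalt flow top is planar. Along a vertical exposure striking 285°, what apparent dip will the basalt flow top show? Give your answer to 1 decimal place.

36.7°

Two edge vectors: TP101→TP102 = (-717, 302, -713.3), TP101→TP103 = (-964, -249, 0.3).
Normal n = (TP101→TP102) × (TP101→TP103) = (-177521.1, 687836.3, 469661).
So ∂z/∂x = −n_x/n_z = 0.37798 and ∂z/∂y = −n_y/n_z = −1.46454.
Unit vector along 285° is (sin 285°, cos 285°) = (-0.9659, 0.2588).
Slope in that direction = a·(-0.9659) + b·(0.2588) = −0.74415.
Apparent dip = arctan|0.74415| = 36.7° (true dip is 56.5°, so apparent ≤ true as expected).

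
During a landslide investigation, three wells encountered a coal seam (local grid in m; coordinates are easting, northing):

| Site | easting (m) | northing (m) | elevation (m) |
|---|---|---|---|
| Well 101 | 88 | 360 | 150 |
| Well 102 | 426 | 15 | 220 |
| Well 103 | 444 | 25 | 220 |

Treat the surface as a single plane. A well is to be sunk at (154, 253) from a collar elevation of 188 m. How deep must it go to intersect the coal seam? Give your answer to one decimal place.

19.1 m

Two edge vectors: Well 101→Well 102 = (338, -345, 70), Well 101→Well 103 = (356, -335, 70).
Normal n = (Well 101→Well 102) × (Well 101→Well 103) = (-700, 1260, 9590).
So ∂z/∂easting = −n_x/n_z = 0.07299 and ∂z/∂northing = −n_y/n_z = −0.13139.
Intercept c from Well 101: 150 − 6.42 + 47.30 = 190.88.
At (154, 253): z_contact = 11.24 − 33.24 + 190.88 = 168.88 m.
Depth below ground = 188 − 168.88 = 19.1 m.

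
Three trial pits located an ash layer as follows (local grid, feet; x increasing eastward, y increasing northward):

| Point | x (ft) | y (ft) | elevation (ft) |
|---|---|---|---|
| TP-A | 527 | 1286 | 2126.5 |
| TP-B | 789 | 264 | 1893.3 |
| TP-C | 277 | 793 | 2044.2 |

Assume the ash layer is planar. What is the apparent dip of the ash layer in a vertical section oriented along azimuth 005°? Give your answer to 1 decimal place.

11.3°

Two edge vectors: TP-A→TP-B = (262, -1022, -233.2), TP-A→TP-C = (-250, -493, -82.3).
Normal n = (TP-A→TP-B) × (TP-A→TP-C) = (-30857, 79862.6, -384666).
So ∂z/∂x = −n_x/n_z = −0.08022 and ∂z/∂y = −n_y/n_z = 0.20762.
Unit vector along 005° is (sin 5°, cos 5°) = (0.0872, 0.9962).
Slope in that direction = a·(0.0872) + b·(0.9962) = 0.19983.
Apparent dip = arctan|0.19983| = 11.3° (true dip is 12.5°, so apparent ≤ true as expected).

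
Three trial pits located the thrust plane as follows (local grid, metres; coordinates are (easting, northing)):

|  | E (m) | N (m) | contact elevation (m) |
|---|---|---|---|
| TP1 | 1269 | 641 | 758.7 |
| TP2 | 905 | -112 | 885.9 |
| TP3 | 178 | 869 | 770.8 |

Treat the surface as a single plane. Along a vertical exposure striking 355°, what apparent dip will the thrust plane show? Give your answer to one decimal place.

Two edge vectors: TP1→TP2 = (-364, -753, 127.2), TP1→TP3 = (-1091, 228, 12.1).
Normal n = (TP1→TP2) × (TP1→TP3) = (-38112.9, -134370.8, -904515).
So ∂z/∂E = −n_x/n_z = −0.04214 and ∂z/∂N = −n_y/n_z = −0.14856.
Unit vector along 355° is (sin 355°, cos 355°) = (-0.0872, 0.9962).
Slope in that direction = a·(-0.0872) + b·(0.9962) = −0.14432.
Apparent dip = arctan|0.14432| = 8.2° (true dip is 8.8°, so apparent ≤ true as expected).

8.2°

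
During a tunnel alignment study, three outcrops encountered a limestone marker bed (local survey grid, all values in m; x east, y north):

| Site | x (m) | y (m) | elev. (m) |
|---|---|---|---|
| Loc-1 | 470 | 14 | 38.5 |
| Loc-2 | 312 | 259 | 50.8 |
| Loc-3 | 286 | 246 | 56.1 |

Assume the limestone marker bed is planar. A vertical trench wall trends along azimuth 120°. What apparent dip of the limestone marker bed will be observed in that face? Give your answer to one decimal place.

6.8°

Two edge vectors: Loc-1→Loc-2 = (-158, 245, 12.3), Loc-1→Loc-3 = (-184, 232, 17.6).
Normal n = (Loc-1→Loc-2) × (Loc-1→Loc-3) = (1458.4, 517.6, 8424).
So ∂z/∂x = −n_x/n_z = −0.17312 and ∂z/∂y = −n_y/n_z = −0.06144.
Unit vector along 120° is (sin 120°, cos 120°) = (0.8660, -0.5000).
Slope in that direction = a·(0.8660) + b·(-0.5000) = −0.11921.
Apparent dip = arctan|0.11921| = 6.8° (true dip is 10.4°, so apparent ≤ true as expected).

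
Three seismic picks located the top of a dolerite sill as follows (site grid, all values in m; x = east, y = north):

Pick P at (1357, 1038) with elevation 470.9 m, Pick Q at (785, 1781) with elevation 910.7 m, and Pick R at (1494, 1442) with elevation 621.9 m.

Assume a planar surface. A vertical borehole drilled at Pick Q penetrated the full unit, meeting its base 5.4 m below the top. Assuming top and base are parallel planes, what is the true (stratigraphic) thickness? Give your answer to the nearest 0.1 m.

Two edge vectors: Pick P→Pick Q = (-572, 743, 439.8), Pick P→Pick R = (137, 404, 151).
Normal n = (Pick P→Pick Q) × (Pick P→Pick R) = (-65486.2, 146624.6, -332879).
So ∂z/∂x = −n_x/n_z = −0.19673 and ∂z/∂y = −n_y/n_z = 0.44047.
|∇z| = √(a²+b²) = 0.48241, so dip δ = arctan(0.48241) = 25.75°.
True thickness = vertical thickness × cos δ = 5.4 × cos 25.75° = 4.9 m.

4.9 m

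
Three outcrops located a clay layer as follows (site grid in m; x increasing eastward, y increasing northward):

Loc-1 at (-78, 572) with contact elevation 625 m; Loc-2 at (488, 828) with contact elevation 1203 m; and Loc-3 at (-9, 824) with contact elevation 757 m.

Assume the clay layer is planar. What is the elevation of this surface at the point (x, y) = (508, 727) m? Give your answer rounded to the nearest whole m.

1193 m

Let the plane be z = a·x + b·y + c.
Loc-2−Loc-1: 566a + 256b = 578;  Loc-3−Loc-1: 69a + 252b = 132.
Solving gives a = 0.89514, b = 0.27871.
Then c = 625 − a·-78 − b·572 = 535.40.
At (508, 727): z = 454.7 + 202.6 + 535.40 = 1192.8 m.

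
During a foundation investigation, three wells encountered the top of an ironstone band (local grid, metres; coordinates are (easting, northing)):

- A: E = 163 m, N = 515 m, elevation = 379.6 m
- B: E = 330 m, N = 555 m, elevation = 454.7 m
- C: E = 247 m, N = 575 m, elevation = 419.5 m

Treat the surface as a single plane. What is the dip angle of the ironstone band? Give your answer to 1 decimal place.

23.8°

Let the plane be z = a·E + b·N + c.
B−A: 167a + 40b = 75.1;  C−A: 84a + 60b = 39.9.
Solving gives a = 0.43694, b = 0.05329.
Gradient magnitude |∇z| = √(a² + b²) = √(0.19091 + 0.00284) = 0.44017.
True dip = arctan(0.44017) = 23.8°, dipping toward W (azimuth ≈ 263°).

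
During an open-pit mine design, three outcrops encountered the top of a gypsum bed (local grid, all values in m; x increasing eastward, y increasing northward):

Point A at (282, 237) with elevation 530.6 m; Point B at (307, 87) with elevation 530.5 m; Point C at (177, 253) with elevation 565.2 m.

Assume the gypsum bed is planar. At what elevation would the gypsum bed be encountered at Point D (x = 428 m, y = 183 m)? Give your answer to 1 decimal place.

Two edge vectors: Point A→Point B = (25, -150, -0.1), Point A→Point C = (-105, 16, 34.6).
Normal n = (Point A→Point B) × (Point A→Point C) = (-5188.4, -854.5, -15350).
So ∂z/∂x = −n_x/n_z = −0.33801 and ∂z/∂y = −n_y/n_z = −0.05567.
Intercept c from Point A: 530.6 + 95.32 + 13.19 = 639.11.
At (428, 183): z = −144.7 − 10.2 + 639.11 = 484.3 m.

484.3 m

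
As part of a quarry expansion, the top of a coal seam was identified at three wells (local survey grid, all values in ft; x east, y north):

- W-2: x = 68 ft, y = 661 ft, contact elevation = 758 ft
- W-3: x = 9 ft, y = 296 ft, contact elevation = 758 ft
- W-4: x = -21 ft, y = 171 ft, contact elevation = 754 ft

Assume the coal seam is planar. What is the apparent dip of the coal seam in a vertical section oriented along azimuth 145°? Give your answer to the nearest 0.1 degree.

16.1°

Two edge vectors: W-2→W-3 = (-59, -365, 0), W-2→W-4 = (-89, -490, -4).
Normal n = (W-2→W-3) × (W-2→W-4) = (1460, -236, -3575).
So ∂z/∂x = −n_x/n_z = 0.40839 and ∂z/∂y = −n_y/n_z = −0.06601.
Unit vector along 145° is (sin 145°, cos 145°) = (0.5736, -0.8192).
Slope in that direction = a·(0.5736) + b·(-0.8192) = 0.28832.
Apparent dip = arctan|0.28832| = 16.1° (true dip is 22.5°, so apparent ≤ true as expected).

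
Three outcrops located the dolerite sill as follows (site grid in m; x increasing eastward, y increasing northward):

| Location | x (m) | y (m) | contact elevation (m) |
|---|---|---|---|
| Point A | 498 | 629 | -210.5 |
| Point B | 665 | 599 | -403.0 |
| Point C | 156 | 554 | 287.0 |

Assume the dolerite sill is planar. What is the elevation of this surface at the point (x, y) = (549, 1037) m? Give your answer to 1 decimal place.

Two edge vectors: Point A→Point B = (167, -30, -192.5), Point A→Point C = (-342, -75, 497.5).
Normal n = (Point A→Point B) × (Point A→Point C) = (-29362.5, -17247.5, -22785).
So ∂z/∂x = −n_x/n_z = −1.288677 and ∂z/∂y = −n_y/n_z = −0.756967.
Intercept c from Point A: -210.5 + 641.76 + 476.13 = 907.39.
At (549, 1037): z = −707.5 − 785.0 + 907.39 = -585.1 m.

-585.1 m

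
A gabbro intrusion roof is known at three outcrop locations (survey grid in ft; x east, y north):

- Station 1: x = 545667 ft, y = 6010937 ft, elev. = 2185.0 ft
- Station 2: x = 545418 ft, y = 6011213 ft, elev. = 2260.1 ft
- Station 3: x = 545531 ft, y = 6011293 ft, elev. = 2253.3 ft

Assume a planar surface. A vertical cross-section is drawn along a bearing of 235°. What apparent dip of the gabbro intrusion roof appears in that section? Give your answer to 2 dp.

2.87°

Two edge vectors: Station 1→Station 2 = (-249, 276, 75.1), Station 1→Station 3 = (-136, 356, 68.3).
Normal n = (Station 1→Station 2) × (Station 1→Station 3) = (-7884.8, 6793.1, -51108).
So ∂z/∂x = −n_x/n_z = −0.15428 and ∂z/∂y = −n_y/n_z = 0.13292.
Unit vector along 235° is (sin 235°, cos 235°) = (-0.8192, -0.5736).
Slope in that direction = a·(-0.8192) + b·(-0.5736) = 0.05014.
Apparent dip = arctan|0.05014| = 2.87° (true dip is 11.5°, so apparent ≤ true as expected).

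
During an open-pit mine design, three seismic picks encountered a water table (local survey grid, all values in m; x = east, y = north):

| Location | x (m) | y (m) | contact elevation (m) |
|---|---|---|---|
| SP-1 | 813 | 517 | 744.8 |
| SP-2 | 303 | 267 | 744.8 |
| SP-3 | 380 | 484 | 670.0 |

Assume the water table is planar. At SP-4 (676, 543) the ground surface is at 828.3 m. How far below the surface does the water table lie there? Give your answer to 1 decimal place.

Let the plane be z = a·x + b·y + c.
SP-2−SP-1: −510a − 250b = 0;  SP-3−SP-1: −433a − 33b = −74.8.
Solving gives a = 0.20455, b = −0.41728.
Then c = 744.8 − a·813 − b·517 = 794.24.
At (676, 543): z_contact = 138.28 − 226.58 + 794.24 = 705.93 m.
Depth below ground = 828.3 − 705.93 = 122.4 m.

122.4 m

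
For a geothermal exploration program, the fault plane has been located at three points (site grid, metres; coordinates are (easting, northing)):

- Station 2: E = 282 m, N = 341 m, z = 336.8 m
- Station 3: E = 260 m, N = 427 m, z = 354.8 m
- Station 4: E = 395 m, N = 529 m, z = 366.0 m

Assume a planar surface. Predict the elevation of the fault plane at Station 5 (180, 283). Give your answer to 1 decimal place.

332.0 m

Two edge vectors: Station 2→Station 3 = (-22, 86, 18), Station 2→Station 4 = (113, 188, 29.2).
Normal n = (Station 2→Station 3) × (Station 2→Station 4) = (-872.8, 2676.4, -13854).
So ∂z/∂E = −n_x/n_z = −0.06300 and ∂z/∂N = −n_y/n_z = 0.19319.
Intercept c from Station 2: 336.8 + 17.77 − 65.88 = 288.69.
At (180, 283): z = −11.3 + 54.7 + 288.69 = 332.0 m.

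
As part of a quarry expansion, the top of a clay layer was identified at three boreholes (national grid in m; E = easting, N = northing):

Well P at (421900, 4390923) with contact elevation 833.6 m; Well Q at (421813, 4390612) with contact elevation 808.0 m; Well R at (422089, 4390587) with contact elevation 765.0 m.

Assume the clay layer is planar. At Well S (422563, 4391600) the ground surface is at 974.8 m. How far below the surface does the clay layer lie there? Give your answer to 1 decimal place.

154.0 m

Let the plane be z = a·E + b·N + c.
Well Q−Well P: −87a − 311b = −25.6;  Well R−Well P: 189a − 336b = −68.6.
Solving gives a = −0.144675097, b = 0.122786924.
Then c = 833.6 − a·421900 − b·4390923 = −477275.91.
At (422563, 4391600): z_contact = −61134.34 + 539231.06 − 477275.91 = 820.81 m.
Depth below ground = 974.8 − 820.81 = 154.0 m.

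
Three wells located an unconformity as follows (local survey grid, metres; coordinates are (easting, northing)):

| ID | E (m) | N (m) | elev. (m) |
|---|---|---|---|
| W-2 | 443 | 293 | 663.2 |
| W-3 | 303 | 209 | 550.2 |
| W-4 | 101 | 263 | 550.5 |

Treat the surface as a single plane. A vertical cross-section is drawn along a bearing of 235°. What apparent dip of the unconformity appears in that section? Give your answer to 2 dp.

36.42°

Two edge vectors: W-2→W-3 = (-140, -84, -113), W-2→W-4 = (-342, -30, -112.7).
Normal n = (W-2→W-3) × (W-2→W-4) = (6076.8, 22868, -24528).
So ∂z/∂E = −n_x/n_z = 0.24775 and ∂z/∂N = −n_y/n_z = 0.93232.
Unit vector along 235° is (sin 235°, cos 235°) = (-0.8192, -0.5736).
Slope in that direction = a·(-0.8192) + b·(-0.5736) = −0.73770.
Apparent dip = arctan|0.73770| = 36.42° (true dip is 44.0°, so apparent ≤ true as expected).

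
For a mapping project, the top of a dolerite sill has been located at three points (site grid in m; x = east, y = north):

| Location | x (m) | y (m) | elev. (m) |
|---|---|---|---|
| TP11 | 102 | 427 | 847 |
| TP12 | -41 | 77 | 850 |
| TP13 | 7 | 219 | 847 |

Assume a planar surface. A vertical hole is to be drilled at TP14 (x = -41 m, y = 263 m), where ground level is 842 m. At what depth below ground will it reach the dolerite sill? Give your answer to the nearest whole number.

7 m

Let the plane be z = a·x + b·y + c.
TP12−TP11: −143a − 350b = 3;  TP13−TP11: −95a − 208b = 0.
Solving gives a = 0.17798, b = −0.08129.
Then c = 847 − a·102 − b·427 = 863.56.
At (-41, 263): z_contact = −7.3 − 21.4 + 863.56 = 834.9 m.
Depth below ground = 842 − 834.9 = 7 m.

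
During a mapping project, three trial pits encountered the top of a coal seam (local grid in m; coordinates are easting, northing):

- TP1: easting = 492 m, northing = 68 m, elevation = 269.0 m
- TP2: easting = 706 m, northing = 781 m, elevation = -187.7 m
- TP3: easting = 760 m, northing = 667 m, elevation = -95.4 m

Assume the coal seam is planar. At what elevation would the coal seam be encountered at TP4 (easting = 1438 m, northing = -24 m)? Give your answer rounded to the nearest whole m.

Let the plane be z = a·easting + b·northing + c.
TP2−TP1: 214a + 713b = −456.7;  TP3−TP1: 268a + 599b = −364.4.
Solving gives a = 0.21855, b = −0.70613.
Then c = 269 − a·492 − b·68 = 209.49.
At (1438, -24): z = 314.3 + 16.9 + 209.49 = 540.7 m.

541 m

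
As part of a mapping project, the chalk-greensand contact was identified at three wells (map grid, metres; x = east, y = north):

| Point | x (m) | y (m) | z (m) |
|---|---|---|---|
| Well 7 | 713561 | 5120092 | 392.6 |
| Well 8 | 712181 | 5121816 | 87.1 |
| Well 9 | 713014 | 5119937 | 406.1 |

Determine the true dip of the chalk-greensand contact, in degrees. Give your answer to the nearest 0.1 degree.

9.2°

Let the plane be z = a·x + b·y + c.
Well 8−Well 7: −1380a + 1724b = −305.5;  Well 9−Well 7: −547a − 155b = 13.5.
Solving gives a = 0.02081, b = −0.16054.
Gradient magnitude |∇z| = √(a² + b²) = √(0.00043 + 0.02577) = 0.16189.
True dip = arctan(0.16189) = 9.2°, dipping toward N (azimuth ≈ 353°).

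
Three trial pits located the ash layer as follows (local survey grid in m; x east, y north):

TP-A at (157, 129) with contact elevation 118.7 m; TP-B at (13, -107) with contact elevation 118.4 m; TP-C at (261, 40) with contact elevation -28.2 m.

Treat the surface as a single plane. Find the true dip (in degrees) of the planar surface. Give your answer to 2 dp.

47.38°

Let the plane be z = a·x + b·y + c.
TP-B−TP-A: −144a − 236b = −0.3;  TP-C−TP-A: 104a − 89b = −146.9.
Solving gives a = −0.92724, b = 0.56704.
Gradient magnitude |∇z| = √(a² + b²) = √(0.85977 + 0.32154) = 1.08688.
True dip = arctan(1.08688) = 47.38°, dipping toward ESE (azimuth ≈ 121°).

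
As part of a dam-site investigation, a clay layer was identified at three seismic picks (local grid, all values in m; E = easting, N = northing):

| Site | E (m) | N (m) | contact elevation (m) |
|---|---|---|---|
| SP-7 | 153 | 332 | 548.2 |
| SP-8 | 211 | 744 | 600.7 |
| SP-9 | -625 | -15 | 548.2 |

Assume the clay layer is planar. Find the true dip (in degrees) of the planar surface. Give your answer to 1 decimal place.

8.5°

Two edge vectors: SP-7→SP-8 = (58, 412, 52.5), SP-7→SP-9 = (-778, -347, 0).
Normal n = (SP-7→SP-8) × (SP-7→SP-9) = (18217.5, -40845, 300410).
So ∂z/∂E = −n_x/n_z = −0.06064 and ∂z/∂N = −n_y/n_z = 0.13596.
Gradient magnitude |∇z| = √(a² + b²) = √(0.00368 + 0.01849) = 0.14887.
True dip = arctan(0.14887) = 8.5°, dipping toward SSE (azimuth ≈ 156°).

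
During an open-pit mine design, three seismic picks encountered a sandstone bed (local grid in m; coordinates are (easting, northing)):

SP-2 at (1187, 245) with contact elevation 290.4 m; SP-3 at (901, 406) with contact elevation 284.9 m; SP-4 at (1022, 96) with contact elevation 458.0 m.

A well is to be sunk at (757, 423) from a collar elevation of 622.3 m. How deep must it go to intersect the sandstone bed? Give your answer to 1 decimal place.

294.9 m

Two edge vectors: SP-2→SP-3 = (-286, 161, -5.5), SP-2→SP-4 = (-165, -149, 167.6).
Normal n = (SP-2→SP-3) × (SP-2→SP-4) = (26164.1, 48841.1, 69179).
So ∂z/∂E = −n_x/n_z = −0.378209 and ∂z/∂N = −n_y/n_z = −0.706010.
Intercept c from SP-2: 290.4 + 448.93 + 172.97 = 912.31.
At (757, 423): z_contact = −286.30 − 298.64 + 912.31 = 327.36 m.
Depth below ground = 622.3 − 327.36 = 294.9 m.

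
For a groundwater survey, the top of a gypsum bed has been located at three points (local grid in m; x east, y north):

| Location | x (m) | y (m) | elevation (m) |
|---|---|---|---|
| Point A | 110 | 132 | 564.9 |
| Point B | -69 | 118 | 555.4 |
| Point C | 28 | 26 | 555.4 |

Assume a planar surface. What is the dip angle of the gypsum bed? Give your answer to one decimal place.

4.1°

Let the plane be z = a·x + b·y + c.
Point B−Point A: −179a − 14b = −9.5;  Point C−Point A: −82a − 106b = −9.5.
Solving gives a = 0.04903, b = 0.05169.
Gradient magnitude |∇z| = √(a² + b²) = √(0.00240 + 0.00267) = 0.07125.
True dip = arctan(0.07125) = 4.1°, dipping toward SW (azimuth ≈ 223°).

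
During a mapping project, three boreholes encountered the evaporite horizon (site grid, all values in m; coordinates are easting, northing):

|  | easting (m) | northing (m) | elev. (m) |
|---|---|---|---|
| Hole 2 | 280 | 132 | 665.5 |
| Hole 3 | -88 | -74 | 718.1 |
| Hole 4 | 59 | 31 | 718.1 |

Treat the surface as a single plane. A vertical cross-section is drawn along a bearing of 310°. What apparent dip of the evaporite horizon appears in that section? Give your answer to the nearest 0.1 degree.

47.7°

Two edge vectors: Hole 2→Hole 3 = (-368, -206, 52.6), Hole 2→Hole 4 = (-221, -101, 52.6).
Normal n = (Hole 2→Hole 3) × (Hole 2→Hole 4) = (-5523, 7732.2, -8358).
So ∂z/∂easting = −n_x/n_z = −0.66080 and ∂z/∂northing = −n_y/n_z = 0.92513.
Unit vector along 310° is (sin 310°, cos 310°) = (-0.7660, 0.6428).
Slope in that direction = a·(-0.7660) + b·(0.6428) = 1.10086.
Apparent dip = arctan|1.10086| = 47.7° (true dip is 48.7°, so apparent ≤ true as expected).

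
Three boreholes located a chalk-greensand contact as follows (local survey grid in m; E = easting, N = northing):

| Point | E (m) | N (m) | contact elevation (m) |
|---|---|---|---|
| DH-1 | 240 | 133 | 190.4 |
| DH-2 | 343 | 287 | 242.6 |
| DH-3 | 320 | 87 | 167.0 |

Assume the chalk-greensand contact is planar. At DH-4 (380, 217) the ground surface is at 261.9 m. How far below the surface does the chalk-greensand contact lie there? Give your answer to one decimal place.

Let the plane be z = a·E + b·N + c.
DH-2−DH-1: 103a + 154b = 52.2;  DH-3−DH-1: 80a − 46b = −23.4.
Solving gives a = −0.07049, b = 0.38611.
Then c = 190.4 − a·240 − b·133 = 155.97.
At (380, 217): z_contact = −26.79 + 83.79 + 155.97 = 212.96 m.
Depth below ground = 261.9 − 212.96 = 48.9 m.

48.9 m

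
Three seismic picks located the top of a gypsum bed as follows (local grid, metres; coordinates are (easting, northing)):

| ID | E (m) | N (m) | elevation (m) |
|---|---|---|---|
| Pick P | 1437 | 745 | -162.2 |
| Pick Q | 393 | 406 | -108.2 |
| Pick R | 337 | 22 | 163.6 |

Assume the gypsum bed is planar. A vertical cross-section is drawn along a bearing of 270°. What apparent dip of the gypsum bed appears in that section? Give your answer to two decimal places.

Two edge vectors: Pick P→Pick Q = (-1044, -339, 54), Pick P→Pick R = (-1100, -723, 325.8).
Normal n = (Pick P→Pick Q) × (Pick P→Pick R) = (-71404.2, 280735.2, 381912).
So ∂z/∂E = −n_x/n_z = 0.18697 and ∂z/∂N = −n_y/n_z = −0.73508.
Unit vector along 270° is (sin 270°, cos 270°) = (-1.0000, -0.0000).
Slope in that direction = a·(-1.0000) + b·(-0.0000) = −0.18697.
Apparent dip = arctan|0.18697| = 10.59° (true dip is 37.2°, so apparent ≤ true as expected).

10.59°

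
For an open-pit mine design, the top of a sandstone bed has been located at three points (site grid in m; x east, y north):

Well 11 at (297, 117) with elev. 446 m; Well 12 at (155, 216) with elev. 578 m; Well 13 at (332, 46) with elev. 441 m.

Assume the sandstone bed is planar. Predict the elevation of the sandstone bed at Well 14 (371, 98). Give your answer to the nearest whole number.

Let the plane be z = a·x + b·y + c.
Well 12−Well 11: −142a + 99b = 132;  Well 13−Well 11: 35a − 71b = −5.
Solving gives a = −1.34154, b = −0.59090.
Then c = 446 − a·297 − b·117 = 913.57.
At (371, 98): z = −497.7 − 57.9 + 913.57 = 358.0 m.

358 m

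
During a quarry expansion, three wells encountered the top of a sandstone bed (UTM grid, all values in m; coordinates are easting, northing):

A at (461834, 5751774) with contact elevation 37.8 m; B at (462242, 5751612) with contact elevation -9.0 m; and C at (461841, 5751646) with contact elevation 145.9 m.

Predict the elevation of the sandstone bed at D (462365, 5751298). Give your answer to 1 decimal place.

207.5 m

Two edge vectors: A→B = (408, -162, -46.8), A→C = (7, -128, 108.1).
Normal n = (A→B) × (A→C) = (-23502.6, -44432.4, -51090).
So ∂z/∂easting = −n_x/n_z = −0.460023488 and ∂z/∂northing = −n_y/n_z = −0.869688784.
Intercept c from A: 37.8 + 212454.49 + 5002253.34 = 5214745.63.
At (462365, 5751298): z = −212698.8 − 5001839.4 + 5214745.63 = 207.5 m.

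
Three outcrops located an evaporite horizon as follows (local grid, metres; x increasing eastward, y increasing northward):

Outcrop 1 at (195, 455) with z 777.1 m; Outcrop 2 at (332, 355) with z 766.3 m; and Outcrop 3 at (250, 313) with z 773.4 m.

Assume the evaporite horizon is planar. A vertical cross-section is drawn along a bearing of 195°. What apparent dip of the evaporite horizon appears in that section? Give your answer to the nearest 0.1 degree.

1.6°

Two edge vectors: Outcrop 1→Outcrop 2 = (137, -100, -10.8), Outcrop 1→Outcrop 3 = (55, -142, -3.7).
Normal n = (Outcrop 1→Outcrop 2) × (Outcrop 1→Outcrop 3) = (-1163.6, -87.1, -13954).
So ∂z/∂x = −n_x/n_z = −0.08339 and ∂z/∂y = −n_y/n_z = −0.00624.
Unit vector along 195° is (sin 195°, cos 195°) = (-0.2588, -0.9659).
Slope in that direction = a·(-0.2588) + b·(-0.9659) = 0.02761.
Apparent dip = arctan|0.02761| = 1.6° (true dip is 4.8°, so apparent ≤ true as expected).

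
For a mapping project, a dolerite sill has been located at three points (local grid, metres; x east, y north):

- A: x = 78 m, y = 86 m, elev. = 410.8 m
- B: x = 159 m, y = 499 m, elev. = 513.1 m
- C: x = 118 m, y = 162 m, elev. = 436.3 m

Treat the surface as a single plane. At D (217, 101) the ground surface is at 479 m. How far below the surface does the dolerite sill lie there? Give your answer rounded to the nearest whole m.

28 m

Two edge vectors: A→B = (81, 413, 102.3), A→C = (40, 76, 25.5).
Normal n = (A→B) × (A→C) = (2756.7, 2026.5, -10364).
So ∂z/∂x = −n_x/n_z = 0.26599 and ∂z/∂y = −n_y/n_z = 0.19553.
Intercept c from A: 410.8 − 20.75 − 16.82 = 373.24.
At (217, 101): z_contact = 57.7 + 19.7 + 373.24 = 450.7 m.
Depth below ground = 479 − 450.7 = 28 m.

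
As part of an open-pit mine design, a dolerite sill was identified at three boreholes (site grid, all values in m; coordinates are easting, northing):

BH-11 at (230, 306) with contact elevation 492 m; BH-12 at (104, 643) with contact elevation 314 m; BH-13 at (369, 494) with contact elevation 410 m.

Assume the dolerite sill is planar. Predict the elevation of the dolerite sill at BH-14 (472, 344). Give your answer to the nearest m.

493 m

Let the plane be z = a·easting + b·northing + c.
BH-12−BH-11: −126a + 337b = −178;  BH-13−BH-11: 139a + 188b = −82.
Solving gives a = 0.08266, b = −0.49728.
Then c = 492 − a·230 − b·306 = 625.16.
At (472, 344): z = 39.0 − 171.1 + 625.16 = 493.1 m.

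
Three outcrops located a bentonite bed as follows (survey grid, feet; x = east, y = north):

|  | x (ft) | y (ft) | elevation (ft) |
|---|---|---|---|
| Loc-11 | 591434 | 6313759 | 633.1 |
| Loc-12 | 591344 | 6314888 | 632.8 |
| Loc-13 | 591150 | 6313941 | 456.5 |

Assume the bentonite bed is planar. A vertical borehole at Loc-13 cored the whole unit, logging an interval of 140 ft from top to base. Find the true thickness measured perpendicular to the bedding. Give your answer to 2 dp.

Two edge vectors: Loc-11→Loc-12 = (-90, 1129, -0.3), Loc-11→Loc-13 = (-284, 182, -176.6).
Normal n = (Loc-11→Loc-12) × (Loc-11→Loc-13) = (-199326.8, -15808.8, 304256).
So ∂z/∂x = −n_x/n_z = 0.65513 and ∂z/∂y = −n_y/n_z = 0.05196.
|∇z| = √(a²+b²) = 0.65719, so dip δ = arctan(0.65719) = 33.31°.
True thickness = vertical thickness × cos δ = 140 × cos 33.31° = 117.00 ft.

117.00 ft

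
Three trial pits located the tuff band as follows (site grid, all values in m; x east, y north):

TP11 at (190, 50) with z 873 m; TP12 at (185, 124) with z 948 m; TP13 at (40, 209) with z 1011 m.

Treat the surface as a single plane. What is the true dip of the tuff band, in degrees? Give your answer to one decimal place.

Let the plane be z = a·x + b·y + c.
TP12−TP11: −5a + 74b = 75;  TP13−TP11: −150a + 159b = 138.
Solving gives a = 0.16623, b = 1.02475.
Gradient magnitude |∇z| = √(a² + b²) = √(0.02763 + 1.05010) = 1.03814.
True dip = arctan(1.03814) = 46.1°, dipping toward S (azimuth ≈ 189°).

46.1°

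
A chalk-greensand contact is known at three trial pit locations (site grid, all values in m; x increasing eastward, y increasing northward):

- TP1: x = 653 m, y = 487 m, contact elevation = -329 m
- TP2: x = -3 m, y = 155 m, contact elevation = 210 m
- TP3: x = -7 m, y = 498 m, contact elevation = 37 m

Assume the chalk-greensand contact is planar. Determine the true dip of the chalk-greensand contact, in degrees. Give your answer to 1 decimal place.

37.2°

Two edge vectors: TP1→TP2 = (-656, -332, 539), TP1→TP3 = (-660, 11, 366).
Normal n = (TP1→TP2) × (TP1→TP3) = (-127441, -115644, -226336).
So ∂z/∂x = −n_x/n_z = −0.56306 and ∂z/∂y = −n_y/n_z = −0.51094.
Gradient magnitude |∇z| = √(a² + b²) = √(0.31704 + 0.26106) = 0.76033.
True dip = arctan(0.76033) = 37.2°, dipping toward NE (azimuth ≈ 048°).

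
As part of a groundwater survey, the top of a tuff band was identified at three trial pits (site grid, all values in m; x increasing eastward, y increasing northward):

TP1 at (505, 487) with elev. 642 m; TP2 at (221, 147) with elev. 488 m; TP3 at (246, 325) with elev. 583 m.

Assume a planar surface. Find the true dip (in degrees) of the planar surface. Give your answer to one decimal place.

29.3°

Let the plane be z = a·x + b·y + c.
TP2−TP1: −284a − 340b = −154;  TP3−TP1: −259a − 162b = −59.
Solving gives a = −0.11624, b = 0.55003.
Gradient magnitude |∇z| = √(a² + b²) = √(0.01351 + 0.30254) = 0.56218.
True dip = arctan(0.56218) = 29.3°, dipping toward SSE (azimuth ≈ 168°).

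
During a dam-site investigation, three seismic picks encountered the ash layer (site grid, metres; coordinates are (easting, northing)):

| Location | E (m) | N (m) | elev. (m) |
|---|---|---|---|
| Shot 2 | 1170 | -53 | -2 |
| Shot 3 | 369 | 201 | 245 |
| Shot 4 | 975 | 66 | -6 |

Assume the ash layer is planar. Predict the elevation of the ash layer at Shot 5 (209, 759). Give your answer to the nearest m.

-275 m

Two edge vectors: Shot 2→Shot 3 = (-801, 254, 247), Shot 2→Shot 4 = (-195, 119, -4).
Normal n = (Shot 2→Shot 3) × (Shot 2→Shot 4) = (-30409, -51369, -45789).
So ∂z/∂E = −n_x/n_z = −0.66411 and ∂z/∂N = −n_y/n_z = −1.12186.
Intercept c from Shot 2: -2 + 777.01 − 59.46 = 715.55.
At (209, 759): z = −138.8 − 851.5 + 715.55 = -274.7 m.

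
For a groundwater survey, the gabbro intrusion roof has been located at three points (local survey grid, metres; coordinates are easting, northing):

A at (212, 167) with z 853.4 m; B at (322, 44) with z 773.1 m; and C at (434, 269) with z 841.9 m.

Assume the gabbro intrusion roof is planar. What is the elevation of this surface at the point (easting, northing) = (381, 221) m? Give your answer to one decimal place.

Let the plane be z = a·easting + b·northing + c.
B−A: 110a − 123b = −80.3;  C−A: 222a + 102b = −11.5.
Solving gives a = −0.24931, b = 0.42988.
Then c = 853.4 − a·212 − b·167 = 834.46.
At (381, 221): z = −95.0 + 95.0 + 834.46 = 834.5 m.

834.5 m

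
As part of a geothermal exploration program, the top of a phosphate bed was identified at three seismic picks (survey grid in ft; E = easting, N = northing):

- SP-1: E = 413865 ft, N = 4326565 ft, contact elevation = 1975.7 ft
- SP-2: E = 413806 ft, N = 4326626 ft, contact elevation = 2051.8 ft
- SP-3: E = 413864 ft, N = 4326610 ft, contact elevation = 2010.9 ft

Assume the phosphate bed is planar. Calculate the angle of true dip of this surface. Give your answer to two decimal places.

42.46°

Let the plane be z = a·E + b·N + c.
SP-2−SP-1: −59a + 61b = 76.1;  SP-3−SP-1: −1a + 45b = 35.2.
Solving gives a = −0.49241, b = 0.77128.
Gradient magnitude |∇z| = √(a² + b²) = √(0.24246 + 0.59487) = 0.91506.
True dip = arctan(0.91506) = 42.46°, dipping toward SSE (azimuth ≈ 147°).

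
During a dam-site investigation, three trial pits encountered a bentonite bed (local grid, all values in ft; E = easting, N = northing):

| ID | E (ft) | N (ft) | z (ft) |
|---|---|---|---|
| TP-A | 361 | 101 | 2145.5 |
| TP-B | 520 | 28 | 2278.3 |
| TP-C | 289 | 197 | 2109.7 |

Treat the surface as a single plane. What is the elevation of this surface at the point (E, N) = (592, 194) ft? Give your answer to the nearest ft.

Let the plane be z = a·E + b·N + c.
TP-B−TP-A: 159a − 73b = 132.8;  TP-C−TP-A: −72a + 96b = −35.8.
Solving gives a = 1.01273, b = 0.38663.
Then c = 2145.5 − a·361 − b·101 = 1740.85.
At (592, 194): z = 599.5 + 75.0 + 1740.85 = 2415.4 ft.

2415 ft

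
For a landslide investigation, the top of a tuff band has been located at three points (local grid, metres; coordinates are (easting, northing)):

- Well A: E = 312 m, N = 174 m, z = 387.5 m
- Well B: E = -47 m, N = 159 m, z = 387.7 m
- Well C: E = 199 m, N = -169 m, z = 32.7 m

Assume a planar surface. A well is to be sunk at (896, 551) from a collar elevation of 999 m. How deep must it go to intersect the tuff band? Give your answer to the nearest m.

242 m

Two edge vectors: Well A→Well B = (-359, -15, 0.2), Well A→Well C = (-113, -343, -354.8).
Normal n = (Well A→Well B) × (Well A→Well C) = (5390.6, -127395.8, 121442).
So ∂z/∂E = −n_x/n_z = −0.04439 and ∂z/∂N = −n_y/n_z = 1.04903.
Intercept c from Well A: 387.5 + 13.85 − 182.53 = 218.82.
At (896, 551): z_contact = −39.8 + 578.0 + 218.82 = 757.1 m.
Depth below ground = 999 − 757.1 = 242 m.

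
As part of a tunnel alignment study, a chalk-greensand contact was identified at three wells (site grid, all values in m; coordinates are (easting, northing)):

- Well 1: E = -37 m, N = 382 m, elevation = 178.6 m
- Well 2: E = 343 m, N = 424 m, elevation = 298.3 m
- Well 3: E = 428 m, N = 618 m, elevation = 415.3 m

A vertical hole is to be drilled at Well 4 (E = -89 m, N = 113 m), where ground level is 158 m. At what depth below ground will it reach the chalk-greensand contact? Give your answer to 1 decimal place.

124.4 m

Two edge vectors: Well 1→Well 2 = (380, 42, 119.7), Well 1→Well 3 = (465, 236, 236.7).
Normal n = (Well 1→Well 2) × (Well 1→Well 3) = (-18307.8, -34285.5, 70150).
So ∂z/∂E = −n_x/n_z = 0.26098 and ∂z/∂N = −n_y/n_z = 0.48875.
Intercept c from Well 1: 178.6 + 9.66 − 186.70 = 1.56.
At (-89, 113): z_contact = −23.23 + 55.23 + 1.56 = 33.56 m.
Depth below ground = 158 − 33.56 = 124.4 m.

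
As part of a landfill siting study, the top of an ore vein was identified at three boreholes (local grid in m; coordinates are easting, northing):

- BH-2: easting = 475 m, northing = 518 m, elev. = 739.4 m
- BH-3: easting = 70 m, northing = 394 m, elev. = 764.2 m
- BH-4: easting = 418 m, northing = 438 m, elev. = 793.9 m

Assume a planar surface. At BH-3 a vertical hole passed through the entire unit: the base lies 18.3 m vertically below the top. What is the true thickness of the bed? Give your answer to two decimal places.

14.03 m

Let the plane be z = a·easting + b·northing + c.
BH-3−BH-2: −405a − 124b = 24.8;  BH-4−BH-2: −57a − 80b = 54.5.
Solving gives a = 0.18846, b = −0.81553.
|∇z| = √(a²+b²) = 0.83702, so dip δ = arctan(0.83702) = 39.93°.
True thickness = vertical thickness × cos δ = 18.3 × cos 39.93° = 14.03 m.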